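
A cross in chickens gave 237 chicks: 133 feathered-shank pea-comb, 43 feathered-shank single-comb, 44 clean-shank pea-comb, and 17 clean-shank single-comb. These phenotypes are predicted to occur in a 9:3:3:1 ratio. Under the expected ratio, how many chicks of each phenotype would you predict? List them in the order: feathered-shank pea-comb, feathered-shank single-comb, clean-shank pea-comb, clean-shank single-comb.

133.3125, 44.4375, 44.4375, 14.8125

Expected counts for N = 237 under a 9:3:3:1 ratio (total parts = 16):
  feathered-shank pea-comb: 237 × 9/16 = 133.3125
  feathered-shank single-comb: 237 × 3/16 = 44.4375
  clean-shank pea-comb: 237 × 3/16 = 44.4375
  clean-shank single-comb: 237 × 1/16 = 14.8125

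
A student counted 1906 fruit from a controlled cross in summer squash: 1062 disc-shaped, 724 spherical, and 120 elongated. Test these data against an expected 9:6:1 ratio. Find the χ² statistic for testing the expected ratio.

Expected counts for N = 1906 under a 9:6:1 ratio (total parts = 16):
  disc-shaped: 1906 × 9/16 = 1072.125
  spherical: 1906 × 6/16 = 714.75
  elongated: 1906 × 1/16 = 119.125
χ² = Σ (O − E)² / E
  disc-shaped: (1062 − 1072.125)² / 1072.125 = 0.0956
  spherical: (724 − 714.75)² / 714.75 = 0.1197
  elongated: (120 − 119.125)² / 119.125 = 0.0064
χ² = 0.0956 + 0.1197 + 0.0064 = 0.2217 ≈ 0.222

0.222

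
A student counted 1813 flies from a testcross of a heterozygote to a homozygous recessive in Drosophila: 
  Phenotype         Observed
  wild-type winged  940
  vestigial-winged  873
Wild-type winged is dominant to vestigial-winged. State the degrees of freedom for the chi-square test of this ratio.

1

A testcross of a heterozygote (Aa × aa) gives a 1:1 phenotypic ratio.
A goodness-of-fit test with 2 phenotype classes has df = 2 − 1 = 1.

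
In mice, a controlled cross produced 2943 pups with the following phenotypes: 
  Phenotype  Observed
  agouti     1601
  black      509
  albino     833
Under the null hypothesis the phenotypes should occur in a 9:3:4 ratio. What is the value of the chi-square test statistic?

Expected counts for N = 2943 under a 9:3:4 ratio (total parts = 16):
  agouti: 2943 × 9/16 = 1655.4375
  black: 2943 × 3/16 = 551.8125
  albino: 2943 × 4/16 = 735.75
χ² = Σ (O − E)² / E
  agouti: (1601 − 1655.4375)² / 1655.4375 = 1.7901
  black: (509 − 551.8125)² / 551.8125 = 3.3216
  albino: (833 − 735.75)² / 735.75 = 12.8543
χ² = 1.7901 + 3.3216 + 12.8543 = 17.966

17.966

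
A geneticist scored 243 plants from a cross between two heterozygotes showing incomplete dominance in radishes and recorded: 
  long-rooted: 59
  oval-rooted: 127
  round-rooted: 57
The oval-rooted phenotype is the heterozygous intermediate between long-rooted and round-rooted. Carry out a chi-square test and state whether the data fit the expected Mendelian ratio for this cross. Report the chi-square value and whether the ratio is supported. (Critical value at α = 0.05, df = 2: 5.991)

With incomplete dominance, a heterozygote × heterozygote cross gives a 1:2:1 phenotypic ratio.
Total ratio parts = 4. Expected numbers out of 243:
  long-rooted: 243 × 1/4 = 60.75
  oval-rooted: 243 × 2/4 = 121.5
  round-rooted: 243 × 1/4 = 60.75
χ² = Σ (O − E)² / E
  long-rooted: (59 − 60.75)² / 60.75 = 0.0504
  oval-rooted: (127 − 121.5)² / 121.5 = 0.2490
  round-rooted: (57 − 60.75)² / 60.75 = 0.2315
χ² = 0.0504 + 0.2490 + 0.2315 = 0.5309 ≈ 0.531
Degrees of freedom = 3 − 1 = 2; critical value at α = 0.05 is 5.991.
Since 0.531 < 5.991, we fail to reject the null hypothesis — the data are consistent with the 1:2:1 ratio.

0.531; consistent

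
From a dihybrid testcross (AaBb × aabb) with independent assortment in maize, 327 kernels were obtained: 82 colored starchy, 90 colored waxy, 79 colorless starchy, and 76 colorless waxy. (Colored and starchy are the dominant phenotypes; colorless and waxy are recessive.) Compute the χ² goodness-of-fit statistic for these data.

1.330

A dihybrid testcross with independent assortment gives a 1:1:1:1 ratio.
Expected counts for N = 327 under a 1:1:1:1 ratio (total parts = 4):
  colored starchy: 327 × 1/4 = 81.75
  colored waxy: 327 × 1/4 = 81.75
  colorless starchy: 327 × 1/4 = 81.75
  colorless waxy: 327 × 1/4 = 81.75
χ² = Σ (O − E)² / E
  colored starchy: (82 − 81.75)² / 81.75 = 0.0008
  colored waxy: (90 − 81.75)² / 81.75 = 0.8326
  colorless starchy: (79 − 81.75)² / 81.75 = 0.0925
  colorless waxy: (76 − 81.75)² / 81.75 = 0.4044
χ² = 0.0008 + 0.8326 + 0.0925 + 0.4044 = 1.3303 ≈ 1.330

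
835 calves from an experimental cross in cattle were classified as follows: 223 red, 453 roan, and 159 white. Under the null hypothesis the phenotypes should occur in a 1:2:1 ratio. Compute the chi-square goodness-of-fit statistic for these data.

The 1:2:1 ratio has 4 parts, so with N = 835 the expected counts are:
  red: 835 × 1/4 = 208.75
  roan: 835 × 2/4 = 417.5
  white: 835 × 1/4 = 208.75
χ² = Σ (O − E)² / E
  red: (223 − 208.75)² / 208.75 = 0.9728
  roan: (453 − 417.5)² / 417.5 = 3.0186
  white: (159 − 208.75)² / 208.75 = 11.8566
χ² = 0.9728 + 3.0186 + 11.8566 = 15.848

15.848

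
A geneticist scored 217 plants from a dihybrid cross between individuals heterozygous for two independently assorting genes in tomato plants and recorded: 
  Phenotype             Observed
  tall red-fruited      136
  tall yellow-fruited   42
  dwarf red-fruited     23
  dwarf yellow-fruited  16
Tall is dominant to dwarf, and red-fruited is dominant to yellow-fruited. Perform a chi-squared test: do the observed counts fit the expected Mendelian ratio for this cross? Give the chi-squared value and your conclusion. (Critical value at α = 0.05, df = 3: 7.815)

9.761; not consistent

A dihybrid F₂ with independent assortment and complete dominance at both loci gives a 9:3:3:1 phenotypic ratio.
Expected counts for N = 217 under a 9:3:3:1 ratio (total parts = 16):
  tall red-fruited: 217 × 9/16 = 122.0625
  tall yellow-fruited: 217 × 3/16 = 40.6875
  dwarf red-fruited: 217 × 3/16 = 40.6875
  dwarf yellow-fruited: 217 × 1/16 = 13.5625
χ² = Σ (O − E)² / E
  tall red-fruited: (136 − 122.0625)² / 122.0625 = 1.5914
  tall yellow-fruited: (42 − 40.6875)² / 40.6875 = 0.0423
  dwarf red-fruited: (23 − 40.6875)² / 40.6875 = 7.6890
  dwarf yellow-fruited: (16 − 13.5625)² / 13.5625 = 0.4381
χ² = 1.5914 + 0.0423 + 7.6890 + 0.4381 = 9.7608 ≈ 9.761
Degrees of freedom = 4 − 1 = 3; critical value at α = 0.05 is 7.815.
Since 9.761 > 7.815, we reject the null hypothesis — the data do not fit the 9:3:3:1 ratio.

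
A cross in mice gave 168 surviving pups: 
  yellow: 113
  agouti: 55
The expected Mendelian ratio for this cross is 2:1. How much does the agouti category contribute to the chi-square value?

Under the 2:1 hypothesis (Σ ratio = 3, N = 168):
  yellow: 168 × 2/3 = 112
  agouti: 168 × 1/3 = 56
Contribution of agouti: (55 − 56)² / 56 = 0.0179

0.018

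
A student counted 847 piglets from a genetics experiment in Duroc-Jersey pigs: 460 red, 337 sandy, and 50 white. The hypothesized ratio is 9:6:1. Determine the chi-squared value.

1.912

The 9:6:1 ratio has 16 parts, so with N = 847 the expected counts are:
  red: 847 × 9/16 = 476.4375
  sandy: 847 × 6/16 = 317.625
  white: 847 × 1/16 = 52.9375
χ² = Σ (O − E)² / E
  red: (460 − 476.4375)² / 476.4375 = 0.5671
  sandy: (337 − 317.625)² / 317.625 = 1.1819
  white: (50 − 52.9375)² / 52.9375 = 0.1630
χ² = 0.5671 + 1.1819 + 0.1630 = 1.912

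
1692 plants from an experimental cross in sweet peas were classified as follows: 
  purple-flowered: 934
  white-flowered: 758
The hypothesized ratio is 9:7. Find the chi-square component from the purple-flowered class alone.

Expected counts for N = 1692 under a 9:7 ratio (total parts = 16):
  purple-flowered: 1692 × 9/16 = 951.75
  white-flowered: 1692 × 7/16 = 740.25
Contribution of purple-flowered: (934 − 951.75)² / 951.75 = 0.3310

0.331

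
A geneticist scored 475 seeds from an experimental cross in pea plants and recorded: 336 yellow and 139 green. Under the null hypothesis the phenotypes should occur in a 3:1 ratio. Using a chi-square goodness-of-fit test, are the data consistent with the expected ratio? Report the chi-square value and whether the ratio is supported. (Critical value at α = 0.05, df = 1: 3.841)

Total ratio parts = 4. Expected numbers out of 475:
  yellow: 475 × 3/4 = 356.25
  green: 475 × 1/4 = 118.75
χ² = Σ (O − E)² / E
  yellow: (336 − 356.25)² / 356.25 = 1.1511
  green: (139 − 118.75)² / 118.75 = 3.4532
χ² = 1.1511 + 3.4532 = 4.6043 ≈ 4.604
Degrees of freedom = 2 − 1 = 1; critical value at α = 0.05 is 3.841.
Since 4.604 > 3.841, we reject the null hypothesis — the data do not fit the 3:1 ratio.

4.604; not consistent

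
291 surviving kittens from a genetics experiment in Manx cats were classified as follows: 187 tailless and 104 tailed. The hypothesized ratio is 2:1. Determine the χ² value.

0.758

Expected counts for N = 291 under a 2:1 ratio (total parts = 3):
  tailless: 291 × 2/3 = 194
  tailed: 291 × 1/3 = 97
χ² = Σ (O − E)² / E
  tailless: (187 − 194)² / 194 = 0.2526
  tailed: (104 − 97)² / 97 = 0.5052
χ² = 0.2526 + 0.5052 = 0.7578 ≈ 0.758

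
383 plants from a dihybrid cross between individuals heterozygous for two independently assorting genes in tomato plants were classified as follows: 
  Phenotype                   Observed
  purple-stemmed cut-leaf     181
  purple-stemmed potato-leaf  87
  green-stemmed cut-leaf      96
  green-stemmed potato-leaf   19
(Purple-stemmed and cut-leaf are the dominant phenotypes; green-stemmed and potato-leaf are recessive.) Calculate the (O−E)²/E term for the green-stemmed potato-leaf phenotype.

A dihybrid F₂ with independent assortment and complete dominance at both loci gives a 9:3:3:1 phenotypic ratio.
Under the 9:3:3:1 hypothesis (Σ ratio = 16, N = 383):
  purple-stemmed cut-leaf: 383 × 9/16 = 215.4375
  purple-stemmed potato-leaf: 383 × 3/16 = 71.8125
  green-stemmed cut-leaf: 383 × 3/16 = 71.8125
  green-stemmed potato-leaf: 383 × 1/16 = 23.9375
Contribution of green-stemmed potato-leaf: (19 − 23.9375)² / 23.9375 = 1.0184

1.018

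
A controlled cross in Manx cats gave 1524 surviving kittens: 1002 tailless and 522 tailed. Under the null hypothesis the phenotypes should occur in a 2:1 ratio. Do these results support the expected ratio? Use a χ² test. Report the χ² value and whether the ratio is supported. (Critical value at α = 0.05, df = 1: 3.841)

0.579; consistent

Under the 2:1 hypothesis (Σ ratio = 3, N = 1524):
  tailless: 1524 × 2/3 = 1016
  tailed: 1524 × 1/3 = 508
χ² = Σ (O − E)² / E
  tailless: (1002 − 1016)² / 1016 = 0.1929
  tailed: (522 − 508)² / 508 = 0.3858
χ² = 0.1929 + 0.3858 = 0.5787 ≈ 0.579
Degrees of freedom = 2 − 1 = 1; critical value at α = 0.05 is 3.841.
Since 0.579 < 3.841, we fail to reject the null hypothesis — the data are consistent with the 2:1 ratio.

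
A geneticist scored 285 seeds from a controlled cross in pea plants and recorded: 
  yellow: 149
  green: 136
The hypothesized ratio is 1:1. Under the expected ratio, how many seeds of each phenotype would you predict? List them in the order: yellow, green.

Total ratio parts = 2. Expected numbers out of 285:
  yellow: 285 × 1/2 = 142.5
  green: 285 × 1/2 = 142.5

142.5, 142.5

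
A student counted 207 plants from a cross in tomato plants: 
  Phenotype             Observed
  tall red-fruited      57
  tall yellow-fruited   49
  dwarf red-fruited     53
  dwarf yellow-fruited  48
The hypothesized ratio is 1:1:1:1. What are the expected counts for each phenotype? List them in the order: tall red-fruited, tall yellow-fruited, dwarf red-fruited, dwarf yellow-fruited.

51.75, 51.75, 51.75, 51.75

Expected counts for N = 207 under a 1:1:1:1 ratio (total parts = 4):
  tall red-fruited: 207 × 1/4 = 51.75
  tall yellow-fruited: 207 × 1/4 = 51.75
  dwarf red-fruited: 207 × 1/4 = 51.75
  dwarf yellow-fruited: 207 × 1/4 = 51.75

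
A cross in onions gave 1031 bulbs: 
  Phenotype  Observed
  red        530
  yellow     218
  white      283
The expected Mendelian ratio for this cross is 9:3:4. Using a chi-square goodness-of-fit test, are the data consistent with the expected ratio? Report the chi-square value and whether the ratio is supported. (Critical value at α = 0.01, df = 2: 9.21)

The 9:3:4 ratio has 16 parts, so with N = 1031 the expected counts are:
  red: 1031 × 9/16 = 579.9375
  yellow: 1031 × 3/16 = 193.3125
  white: 1031 × 4/16 = 257.75
χ² = Σ (O − E)² / E
  red: (530 − 579.9375)² / 579.9375 = 4.3000
  yellow: (218 − 193.3125)² / 193.3125 = 3.1528
  white: (283 − 257.75)² / 257.75 = 2.4736
χ² = 4.3000 + 3.1528 + 2.4736 = 9.9264 ≈ 9.926
Degrees of freedom = 3 − 1 = 2; critical value at α = 0.01 is 9.21.
Since 9.926 > 9.21, we reject the null hypothesis — the data do not fit the 9:3:4 ratio.

9.926; not consistent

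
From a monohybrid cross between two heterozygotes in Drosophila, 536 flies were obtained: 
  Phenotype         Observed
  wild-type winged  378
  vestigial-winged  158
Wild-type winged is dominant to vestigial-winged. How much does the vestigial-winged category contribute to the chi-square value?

4.299

For a monohybrid cross between heterozygotes with complete dominance, the expected phenotypic ratio is 3:1.
Under the 3:1 hypothesis (Σ ratio = 4, N = 536):
  wild-type winged: 536 × 3/4 = 402
  vestigial-winged: 536 × 1/4 = 134
Contribution of vestigial-winged: (158 − 134)² / 134 = 4.2985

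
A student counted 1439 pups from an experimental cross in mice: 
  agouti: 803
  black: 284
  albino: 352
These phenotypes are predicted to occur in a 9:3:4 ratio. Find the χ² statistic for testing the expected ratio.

0.964

The 9:3:4 ratio has 16 parts, so with N = 1439 the expected counts are:
  agouti: 1439 × 9/16 = 809.4375
  black: 1439 × 3/16 = 269.8125
  albino: 1439 × 4/16 = 359.75
χ² = Σ (O − E)² / E
  agouti: (803 − 809.4375)² / 809.4375 = 0.0512
  black: (284 − 269.8125)² / 269.8125 = 0.7460
  albino: (352 − 359.75)² / 359.75 = 0.1670
χ² = 0.0512 + 0.7460 + 0.1670 = 0.9642 ≈ 0.964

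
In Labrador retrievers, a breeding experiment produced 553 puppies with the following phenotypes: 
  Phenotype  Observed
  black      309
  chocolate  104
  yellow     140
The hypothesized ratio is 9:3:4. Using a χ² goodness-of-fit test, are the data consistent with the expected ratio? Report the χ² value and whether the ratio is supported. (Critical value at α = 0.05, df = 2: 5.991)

The 9:3:4 ratio has 16 parts, so with N = 553 the expected counts are:
  black: 553 × 9/16 = 311.0625
  chocolate: 553 × 3/16 = 103.6875
  yellow: 553 × 4/16 = 138.25
χ² = Σ (O − E)² / E
  black: (309 − 311.0625)² / 311.0625 = 0.0137
  chocolate: (104 − 103.6875)² / 103.6875 = 0.0009
  yellow: (140 − 138.25)² / 138.25 = 0.0222
χ² = 0.0137 + 0.0009 + 0.0222 = 0.0368 ≈ 0.037
Degrees of freedom = 3 − 1 = 2; critical value at α = 0.05 is 5.991.
Since 0.037 < 5.991, we fail to reject the null hypothesis — the data are consistent with the 9:3:4 ratio.

0.037; consistent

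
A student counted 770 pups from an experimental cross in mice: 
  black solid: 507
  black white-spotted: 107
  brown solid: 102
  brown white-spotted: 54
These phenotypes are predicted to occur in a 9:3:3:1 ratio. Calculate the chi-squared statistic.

Total ratio parts = 16. Expected numbers out of 770:
  black solid: 770 × 9/16 = 433.125
  black white-spotted: 770 × 3/16 = 144.375
  brown solid: 770 × 3/16 = 144.375
  brown white-spotted: 770 × 1/16 = 48.125
χ² = Σ (O − E)² / E
  black solid: (507 − 433.125)² / 433.125 = 12.6003
  black white-spotted: (107 − 144.375)² / 144.375 = 9.6754
  brown solid: (102 − 144.375)² / 144.375 = 12.4373
  brown white-spotted: (54 − 48.125)² / 48.125 = 0.7172
χ² = 12.6003 + 9.6754 + 12.4373 + 0.7172 = 35.4302 ≈ 35.430

35.430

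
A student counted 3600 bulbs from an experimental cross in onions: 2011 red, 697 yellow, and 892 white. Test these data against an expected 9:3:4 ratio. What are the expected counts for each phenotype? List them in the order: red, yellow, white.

The 9:3:4 ratio has 16 parts, so with N = 3600 the expected counts are:
  red: 3600 × 9/16 = 2025
  yellow: 3600 × 3/16 = 675
  white: 3600 × 4/16 = 900

2025, 675, 900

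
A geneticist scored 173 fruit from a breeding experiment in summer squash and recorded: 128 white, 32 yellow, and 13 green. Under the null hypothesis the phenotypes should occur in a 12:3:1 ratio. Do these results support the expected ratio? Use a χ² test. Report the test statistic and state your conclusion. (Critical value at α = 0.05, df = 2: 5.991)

The 12:3:1 ratio has 16 parts, so with N = 173 the expected counts are:
  white: 173 × 12/16 = 129.75
  yellow: 173 × 3/16 = 32.4375
  green: 173 × 1/16 = 10.8125
χ² = Σ (O − E)² / E
  white: (128 − 129.75)² / 129.75 = 0.0236
  yellow: (32 − 32.4375)² / 32.4375 = 0.0059
  green: (13 − 10.8125)² / 10.8125 = 0.4426
χ² = 0.0236 + 0.0059 + 0.4426 = 0.4721 ≈ 0.472
Degrees of freedom = 3 − 1 = 2; critical value at α = 0.05 is 5.991.
Since 0.472 < 5.991, we fail to reject the null hypothesis — the data are consistent with the 12:3:1 ratio.

0.472; consistent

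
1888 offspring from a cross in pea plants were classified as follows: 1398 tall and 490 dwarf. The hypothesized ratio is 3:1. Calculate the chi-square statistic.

0.915

Total ratio parts = 4. Expected numbers out of 1888:
  tall: 1888 × 3/4 = 1416
  dwarf: 1888 × 1/4 = 472
χ² = Σ (O − E)² / E
  tall: (1398 − 1416)² / 1416 = 0.2288
  dwarf: (490 − 472)² / 472 = 0.6864
χ² = 0.2288 + 0.6864 = 0.9152 ≈ 0.915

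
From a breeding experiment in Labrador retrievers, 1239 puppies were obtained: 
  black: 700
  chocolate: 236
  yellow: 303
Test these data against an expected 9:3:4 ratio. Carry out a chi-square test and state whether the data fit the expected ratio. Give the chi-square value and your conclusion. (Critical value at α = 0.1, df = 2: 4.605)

0.219; consistent

Total ratio parts = 16. Expected numbers out of 1239:
  black: 1239 × 9/16 = 696.9375
  chocolate: 1239 × 3/16 = 232.3125
  yellow: 1239 × 4/16 = 309.75
χ² = Σ (O − E)² / E
  black: (700 − 696.9375)² / 696.9375 = 0.0135
  chocolate: (236 − 232.3125)² / 232.3125 = 0.0585
  yellow: (303 − 309.75)² / 309.75 = 0.1471
χ² = 0.0135 + 0.0585 + 0.1471 = 0.2191 ≈ 0.219
Degrees of freedom = 3 − 1 = 2; critical value at α = 0.1 is 4.605.
Since 0.219 < 4.605, we fail to reject the null hypothesis — the data are consistent with the 9:3:4 ratio.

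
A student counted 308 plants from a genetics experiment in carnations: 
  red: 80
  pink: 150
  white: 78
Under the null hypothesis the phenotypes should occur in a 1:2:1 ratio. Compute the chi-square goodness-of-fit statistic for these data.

The 1:2:1 ratio has 4 parts, so with N = 308 the expected counts are:
  red: 308 × 1/4 = 77
  pink: 308 × 2/4 = 154
  white: 308 × 1/4 = 77
χ² = Σ (O − E)² / E
  red: (80 − 77)² / 77 = 0.1169
  pink: (150 − 154)² / 154 = 0.1039
  white: (78 − 77)² / 77 = 0.0130
χ² = 0.1169 + 0.1039 + 0.0130 = 0.2338 ≈ 0.234

0.234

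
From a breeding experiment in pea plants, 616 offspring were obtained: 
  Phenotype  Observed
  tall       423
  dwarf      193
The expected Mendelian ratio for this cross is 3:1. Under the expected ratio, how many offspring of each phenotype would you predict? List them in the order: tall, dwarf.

462, 154

The 3:1 ratio has 4 parts, so with N = 616 the expected counts are:
  tall: 616 × 3/4 = 462
  dwarf: 616 × 1/4 = 154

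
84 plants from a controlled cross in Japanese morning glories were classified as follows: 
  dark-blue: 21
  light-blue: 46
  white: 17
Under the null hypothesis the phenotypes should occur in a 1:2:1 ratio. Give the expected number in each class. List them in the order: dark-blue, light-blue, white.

21, 42, 21

The 1:2:1 ratio has 4 parts, so with N = 84 the expected counts are:
  dark-blue: 84 × 1/4 = 21
  light-blue: 84 × 2/4 = 42
  white: 84 × 1/4 = 21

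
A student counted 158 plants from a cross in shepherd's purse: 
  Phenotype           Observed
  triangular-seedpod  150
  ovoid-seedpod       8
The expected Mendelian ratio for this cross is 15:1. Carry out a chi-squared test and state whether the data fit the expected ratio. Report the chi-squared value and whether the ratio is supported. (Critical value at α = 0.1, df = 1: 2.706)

0.380; consistent

The 15:1 ratio has 16 parts, so with N = 158 the expected counts are:
  triangular-seedpod: 158 × 15/16 = 148.125
  ovoid-seedpod: 158 × 1/16 = 9.875
χ² = Σ (O − E)² / E
  triangular-seedpod: (150 − 148.125)² / 148.125 = 0.0237
  ovoid-seedpod: (8 − 9.875)² / 9.875 = 0.3560
χ² = 0.0237 + 0.3560 = 0.3797 ≈ 0.380
Degrees of freedom = 2 − 1 = 1; critical value at α = 0.1 is 2.706.
Since 0.380 < 2.706, we fail to reject the null hypothesis — the data are consistent with the 15:1 ratio.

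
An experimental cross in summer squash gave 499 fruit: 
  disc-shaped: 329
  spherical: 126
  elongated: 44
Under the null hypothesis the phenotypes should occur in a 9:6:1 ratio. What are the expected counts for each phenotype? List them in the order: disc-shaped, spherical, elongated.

280.6875, 187.125, 31.1875

Under the 9:6:1 hypothesis (Σ ratio = 16, N = 499):
  disc-shaped: 499 × 9/16 = 280.6875
  spherical: 499 × 6/16 = 187.125
  elongated: 499 × 1/16 = 31.1875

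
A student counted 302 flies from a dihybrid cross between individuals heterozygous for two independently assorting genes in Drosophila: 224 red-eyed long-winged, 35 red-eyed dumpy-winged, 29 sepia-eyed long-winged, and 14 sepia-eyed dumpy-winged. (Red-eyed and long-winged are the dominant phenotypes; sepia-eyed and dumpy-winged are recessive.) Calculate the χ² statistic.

A dihybrid F₂ with independent assortment and complete dominance at both loci gives a 9:3:3:1 phenotypic ratio.
The 9:3:3:1 ratio has 16 parts, so with N = 302 the expected counts are:
  red-eyed long-winged: 302 × 9/16 = 169.875
  red-eyed dumpy-winged: 302 × 3/16 = 56.625
  sepia-eyed long-winged: 302 × 3/16 = 56.625
  sepia-eyed dumpy-winged: 302 × 1/16 = 18.875
χ² = Σ (O − E)² / E
  red-eyed long-winged: (224 − 169.875)² / 169.875 = 17.2451
  red-eyed dumpy-winged: (35 − 56.625)² / 56.625 = 8.2586
  sepia-eyed long-winged: (29 − 56.625)² / 56.625 = 13.4771
  sepia-eyed dumpy-winged: (14 − 18.875)² / 18.875 = 1.2591
χ² = 17.2451 + 8.2586 + 13.4771 + 1.2591 = 40.2399 ≈ 40.240

40.240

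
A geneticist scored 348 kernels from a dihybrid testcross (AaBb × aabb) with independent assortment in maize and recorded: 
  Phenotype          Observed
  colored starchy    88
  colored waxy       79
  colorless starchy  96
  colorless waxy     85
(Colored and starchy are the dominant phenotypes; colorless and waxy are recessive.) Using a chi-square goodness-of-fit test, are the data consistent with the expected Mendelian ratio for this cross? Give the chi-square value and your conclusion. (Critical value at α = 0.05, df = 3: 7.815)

1.724; consistent

A dihybrid testcross with independent assortment gives a 1:1:1:1 ratio.
The 1:1:1:1 ratio has 4 parts, so with N = 348 the expected counts are:
  colored starchy: 348 × 1/4 = 87
  colored waxy: 348 × 1/4 = 87
  colorless starchy: 348 × 1/4 = 87
  colorless waxy: 348 × 1/4 = 87
χ² = Σ (O − E)² / E
  colored starchy: (88 − 87)² / 87 = 0.0115
  colored waxy: (79 − 87)² / 87 = 0.7356
  colorless starchy: (96 − 87)² / 87 = 0.9310
  colorless waxy: (85 − 87)² / 87 = 0.0460
χ² = 0.0115 + 0.7356 + 0.9310 + 0.0460 = 1.7241 ≈ 1.724
Degrees of freedom = 4 − 1 = 3; critical value at α = 0.05 is 7.815.
Since 1.724 < 7.815, we fail to reject the null hypothesis — the data are consistent with the 1:1:1:1 ratio.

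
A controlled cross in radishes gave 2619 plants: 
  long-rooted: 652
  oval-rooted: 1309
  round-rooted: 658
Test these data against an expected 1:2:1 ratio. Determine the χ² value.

0.028

The 1:2:1 ratio has 4 parts, so with N = 2619 the expected counts are:
  long-rooted: 2619 × 1/4 = 654.75
  oval-rooted: 2619 × 2/4 = 1309.5
  round-rooted: 2619 × 1/4 = 654.75
χ² = Σ (O − E)² / E
  long-rooted: (652 − 654.75)² / 654.75 = 0.0116
  oval-rooted: (1309 − 1309.5)² / 1309.5 = 0.0002
  round-rooted: (658 − 654.75)² / 654.75 = 0.0161
χ² = 0.0116 + 0.0002 + 0.0161 = 0.0279 ≈ 0.028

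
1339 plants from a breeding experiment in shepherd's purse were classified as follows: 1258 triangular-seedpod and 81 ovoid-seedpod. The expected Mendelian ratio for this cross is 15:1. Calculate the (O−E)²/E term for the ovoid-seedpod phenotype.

0.086

The 15:1 ratio has 16 parts, so with N = 1339 the expected counts are:
  triangular-seedpod: 1339 × 15/16 = 1255.3125
  ovoid-seedpod: 1339 × 1/16 = 83.6875
Contribution of ovoid-seedpod: (81 − 83.6875)² / 83.6875 = 0.0863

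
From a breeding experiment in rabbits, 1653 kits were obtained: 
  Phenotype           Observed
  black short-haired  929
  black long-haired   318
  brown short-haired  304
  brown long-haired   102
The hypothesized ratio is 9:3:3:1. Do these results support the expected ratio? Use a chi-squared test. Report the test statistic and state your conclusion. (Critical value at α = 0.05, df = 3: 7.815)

Expected counts for N = 1653 under a 9:3:3:1 ratio (total parts = 16):
  black short-haired: 1653 × 9/16 = 929.8125
  black long-haired: 1653 × 3/16 = 309.9375
  brown short-haired: 1653 × 3/16 = 309.9375
  brown long-haired: 1653 × 1/16 = 103.3125
χ² = Σ (O − E)² / E
  black short-haired: (929 − 929.8125)² / 929.8125 = 0.0007
  black long-haired: (318 − 309.9375)² / 309.9375 = 0.2097
  brown short-haired: (304 − 309.9375)² / 309.9375 = 0.1137
  brown long-haired: (102 − 103.3125)² / 103.3125 = 0.0167
χ² = 0.0007 + 0.2097 + 0.1137 + 0.0167 = 0.3408 ≈ 0.341
Degrees of freedom = 4 − 1 = 3; critical value at α = 0.05 is 7.815.
Since 0.341 < 7.815, we fail to reject the null hypothesis — the data are consistent with the 9:3:3:1 ratio.

0.341; consistent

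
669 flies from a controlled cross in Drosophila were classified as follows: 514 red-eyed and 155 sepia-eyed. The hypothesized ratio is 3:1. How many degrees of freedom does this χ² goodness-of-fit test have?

1

A goodness-of-fit test with 2 phenotype classes has df = 2 − 1 = 1.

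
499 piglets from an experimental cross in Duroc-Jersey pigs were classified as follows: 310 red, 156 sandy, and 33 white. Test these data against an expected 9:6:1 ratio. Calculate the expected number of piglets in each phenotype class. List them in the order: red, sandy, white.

280.6875, 187.125, 31.1875

Total ratio parts = 16. Expected numbers out of 499:
  red: 499 × 9/16 = 280.6875
  sandy: 499 × 6/16 = 187.125
  white: 499 × 1/16 = 31.1875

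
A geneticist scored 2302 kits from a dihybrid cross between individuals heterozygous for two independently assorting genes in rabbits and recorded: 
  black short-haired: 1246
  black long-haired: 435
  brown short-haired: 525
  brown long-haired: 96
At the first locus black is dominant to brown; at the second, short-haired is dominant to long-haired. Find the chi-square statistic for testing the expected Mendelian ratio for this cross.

A dihybrid F₂ with independent assortment and complete dominance at both loci gives a 9:3:3:1 phenotypic ratio.
Total ratio parts = 16. Expected numbers out of 2302:
  black short-haired: 2302 × 9/16 = 1294.875
  black long-haired: 2302 × 3/16 = 431.625
  brown short-haired: 2302 × 3/16 = 431.625
  brown long-haired: 2302 × 1/16 = 143.875
χ² = Σ (O − E)² / E
  black short-haired: (1246 − 1294.875)² / 1294.875 = 1.8448
  black long-haired: (435 − 431.625)² / 431.625 = 0.0264
  brown short-haired: (525 − 431.625)² / 431.625 = 20.2002
  brown long-haired: (96 − 143.875)² / 143.875 = 15.9306
χ² = 1.8448 + 0.0264 + 20.2002 + 15.9306 = 38.002

38.002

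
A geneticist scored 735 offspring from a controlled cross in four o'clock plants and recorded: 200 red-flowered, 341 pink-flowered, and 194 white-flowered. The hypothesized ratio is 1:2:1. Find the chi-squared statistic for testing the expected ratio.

3.920

Under the 1:2:1 hypothesis (Σ ratio = 4, N = 735):
  red-flowered: 735 × 1/4 = 183.75
  pink-flowered: 735 × 2/4 = 367.5
  white-flowered: 735 × 1/4 = 183.75
χ² = Σ (O − E)² / E
  red-flowered: (200 − 183.75)² / 183.75 = 1.4371
  pink-flowered: (341 − 367.5)² / 367.5 = 1.9109
  white-flowered: (194 − 183.75)² / 183.75 = 0.5718
χ² = 1.4371 + 1.9109 + 0.5718 = 3.9198 ≈ 3.920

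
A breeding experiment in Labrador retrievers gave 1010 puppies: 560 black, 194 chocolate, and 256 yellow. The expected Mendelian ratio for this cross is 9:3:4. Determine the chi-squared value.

Total ratio parts = 16. Expected numbers out of 1010:
  black: 1010 × 9/16 = 568.125
  chocolate: 1010 × 3/16 = 189.375
  yellow: 1010 × 4/16 = 252.5
χ² = Σ (O − E)² / E
  black: (560 − 568.125)² / 568.125 = 0.1162
  chocolate: (194 − 189.375)² / 189.375 = 0.1130
  yellow: (256 − 252.5)² / 252.5 = 0.0485
χ² = 0.1162 + 0.1130 + 0.0485 = 0.2777 ≈ 0.278

0.278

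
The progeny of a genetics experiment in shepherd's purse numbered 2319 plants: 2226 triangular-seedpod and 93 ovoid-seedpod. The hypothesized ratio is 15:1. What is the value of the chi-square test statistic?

Total ratio parts = 16. Expected numbers out of 2319:
  triangular-seedpod: 2319 × 15/16 = 2174.0625
  ovoid-seedpod: 2319 × 1/16 = 144.9375
χ² = Σ (O − E)² / E
  triangular-seedpod: (2226 − 2174.0625)² / 2174.0625 = 1.2408
  ovoid-seedpod: (93 − 144.9375)² / 144.9375 = 18.6115
χ² = 1.2408 + 18.6115 = 19.8523 ≈ 19.852

19.852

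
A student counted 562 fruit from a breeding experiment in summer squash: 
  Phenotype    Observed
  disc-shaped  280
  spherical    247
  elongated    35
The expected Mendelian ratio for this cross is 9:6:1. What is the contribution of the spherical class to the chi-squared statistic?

Expected counts for N = 562 under a 9:6:1 ratio (total parts = 16):
  disc-shaped: 562 × 9/16 = 316.125
  spherical: 562 × 6/16 = 210.75
  elongated: 562 × 1/16 = 35.125
Contribution of spherical: (247 − 210.75)² / 210.75 = 6.2352

6.235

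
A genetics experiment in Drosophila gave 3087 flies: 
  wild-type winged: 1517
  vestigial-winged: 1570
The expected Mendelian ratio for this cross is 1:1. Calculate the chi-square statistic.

0.910

Under the 1:1 hypothesis (Σ ratio = 2, N = 3087):
  wild-type winged: 3087 × 1/2 = 1543.5
  vestigial-winged: 3087 × 1/2 = 1543.5
χ² = Σ (O − E)² / E
  wild-type winged: (1517 − 1543.5)² / 1543.5 = 0.4550
  vestigial-winged: (1570 − 1543.5)² / 1543.5 = 0.4550
χ² = 0.4550 + 0.4550 = 0.910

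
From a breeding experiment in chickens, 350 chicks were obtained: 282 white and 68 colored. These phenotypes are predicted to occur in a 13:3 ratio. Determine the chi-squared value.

0.106

Expected counts for N = 350 under a 13:3 ratio (total parts = 16):
  white: 350 × 13/16 = 284.375
  colored: 350 × 3/16 = 65.625
χ² = Σ (O − E)² / E
  white: (282 − 284.375)² / 284.375 = 0.0198
  colored: (68 − 65.625)² / 65.625 = 0.0860
χ² = 0.0198 + 0.0860 = 0.1058 ≈ 0.106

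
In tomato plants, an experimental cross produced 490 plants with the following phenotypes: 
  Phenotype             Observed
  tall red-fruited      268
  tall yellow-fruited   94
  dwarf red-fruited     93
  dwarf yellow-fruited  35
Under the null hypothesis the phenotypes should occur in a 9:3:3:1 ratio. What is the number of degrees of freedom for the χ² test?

3

A goodness-of-fit test with 4 phenotype classes has df = 4 − 1 = 3.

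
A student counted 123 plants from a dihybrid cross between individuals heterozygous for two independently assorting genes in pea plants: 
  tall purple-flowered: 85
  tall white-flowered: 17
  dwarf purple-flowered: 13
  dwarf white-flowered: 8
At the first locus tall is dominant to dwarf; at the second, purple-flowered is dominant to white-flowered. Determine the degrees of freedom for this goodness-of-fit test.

3

A dihybrid F₂ with independent assortment and complete dominance at both loci gives a 9:3:3:1 phenotypic ratio.
A goodness-of-fit test with 4 phenotype classes has df = 4 − 1 = 3.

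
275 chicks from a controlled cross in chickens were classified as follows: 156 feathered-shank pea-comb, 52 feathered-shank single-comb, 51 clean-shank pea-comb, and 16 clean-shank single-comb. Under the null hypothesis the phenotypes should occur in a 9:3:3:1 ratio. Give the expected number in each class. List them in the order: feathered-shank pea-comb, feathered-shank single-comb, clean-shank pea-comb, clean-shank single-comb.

154.6875, 51.5625, 51.5625, 17.1875

The 9:3:3:1 ratio has 16 parts, so with N = 275 the expected counts are:
  feathered-shank pea-comb: 275 × 9/16 = 154.6875
  feathered-shank single-comb: 275 × 3/16 = 51.5625
  clean-shank pea-comb: 275 × 3/16 = 51.5625
  clean-shank single-comb: 275 × 1/16 = 17.1875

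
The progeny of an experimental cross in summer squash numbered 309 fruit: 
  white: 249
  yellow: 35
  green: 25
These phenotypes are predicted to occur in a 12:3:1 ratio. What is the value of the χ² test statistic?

Expected counts for N = 309 under a 12:3:1 ratio (total parts = 16):
  white: 309 × 12/16 = 231.75
  yellow: 309 × 3/16 = 57.9375
  green: 309 × 1/16 = 19.3125
χ² = Σ (O − E)² / E
  white: (249 − 231.75)² / 231.75 = 1.2840
  yellow: (35 − 57.9375)² / 57.9375 = 9.0810
  green: (25 − 19.3125)² / 19.3125 = 1.6750
χ² = 1.2840 + 9.0810 + 1.6750 = 12.040

12.040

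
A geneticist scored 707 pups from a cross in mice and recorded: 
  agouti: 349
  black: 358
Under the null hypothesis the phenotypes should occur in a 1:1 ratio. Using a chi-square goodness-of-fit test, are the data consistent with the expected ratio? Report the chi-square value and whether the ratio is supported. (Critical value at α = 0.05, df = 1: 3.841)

0.115; consistent

Under the 1:1 hypothesis (Σ ratio = 2, N = 707):
  agouti: 707 × 1/2 = 353.5
  black: 707 × 1/2 = 353.5
χ² = Σ (O − E)² / E
  agouti: (349 − 353.5)² / 353.5 = 0.0573
  black: (358 − 353.5)² / 353.5 = 0.0573
χ² = 0.0573 + 0.0573 = 0.1146 ≈ 0.115
Degrees of freedom = 2 − 1 = 1; critical value at α = 0.05 is 3.841.
Since 0.115 < 3.841, we fail to reject the null hypothesis — the data are consistent with the 1:1 ratio.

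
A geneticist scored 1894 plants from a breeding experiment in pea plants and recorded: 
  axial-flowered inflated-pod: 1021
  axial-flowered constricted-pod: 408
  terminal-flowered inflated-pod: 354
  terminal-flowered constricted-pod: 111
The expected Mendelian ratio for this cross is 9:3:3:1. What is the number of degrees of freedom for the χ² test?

3

A goodness-of-fit test with 4 phenotype classes has df = 4 − 1 = 3.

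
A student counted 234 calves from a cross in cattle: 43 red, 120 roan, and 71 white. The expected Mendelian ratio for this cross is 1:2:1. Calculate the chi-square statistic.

6.855

The 1:2:1 ratio has 4 parts, so with N = 234 the expected counts are:
  red: 234 × 1/4 = 58.5
  roan: 234 × 2/4 = 117
  white: 234 × 1/4 = 58.5
χ² = Σ (O − E)² / E
  red: (43 − 58.5)² / 58.5 = 4.1068
  roan: (120 − 117)² / 117 = 0.0769
  white: (71 − 58.5)² / 58.5 = 2.6709
χ² = 4.1068 + 0.0769 + 2.6709 = 6.8546 ≈ 6.855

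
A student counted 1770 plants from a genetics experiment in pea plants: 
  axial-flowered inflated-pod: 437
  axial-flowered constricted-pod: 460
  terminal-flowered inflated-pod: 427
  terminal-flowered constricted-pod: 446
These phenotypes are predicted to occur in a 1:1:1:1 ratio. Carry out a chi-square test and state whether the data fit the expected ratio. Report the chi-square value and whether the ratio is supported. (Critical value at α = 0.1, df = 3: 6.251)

Total ratio parts = 4. Expected numbers out of 1770:
  axial-flowered inflated-pod: 1770 × 1/4 = 442.5
  axial-flowered constricted-pod: 1770 × 1/4 = 442.5
  terminal-flowered inflated-pod: 1770 × 1/4 = 442.5
  terminal-flowered constricted-pod: 1770 × 1/4 = 442.5
χ² = Σ (O − E)² / E
  axial-flowered inflated-pod: (437 − 442.5)² / 442.5 = 0.0684
  axial-flowered constricted-pod: (460 − 442.5)² / 442.5 = 0.6921
  terminal-flowered inflated-pod: (427 − 442.5)² / 442.5 = 0.5429
  terminal-flowered constricted-pod: (446 − 442.5)² / 442.5 = 0.0277
χ² = 0.0684 + 0.6921 + 0.5429 + 0.0277 = 1.3311 ≈ 1.331
Degrees of freedom = 4 − 1 = 3; critical value at α = 0.1 is 6.251.
Since 1.331 < 6.251, we fail to reject the null hypothesis — the data are consistent with the 1:1:1:1 ratio.

1.331; consistent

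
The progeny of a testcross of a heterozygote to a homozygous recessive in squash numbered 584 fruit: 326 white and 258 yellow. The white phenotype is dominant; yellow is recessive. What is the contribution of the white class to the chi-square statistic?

3.959

A testcross of a heterozygote (Aa × aa) gives a 1:1 phenotypic ratio.
Expected counts for N = 584 under a 1:1 ratio (total parts = 2):
  white: 584 × 1/2 = 292
  yellow: 584 × 1/2 = 292
Contribution of white: (326 − 292)² / 292 = 3.9589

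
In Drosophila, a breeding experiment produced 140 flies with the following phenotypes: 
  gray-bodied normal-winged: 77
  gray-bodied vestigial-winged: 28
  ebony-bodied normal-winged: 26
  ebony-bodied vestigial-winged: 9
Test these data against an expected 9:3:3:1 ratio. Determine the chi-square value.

Under the 9:3:3:1 hypothesis (Σ ratio = 16, N = 140):
  gray-bodied normal-winged: 140 × 9/16 = 78.75
  gray-bodied vestigial-winged: 140 × 3/16 = 26.25
  ebony-bodied normal-winged: 140 × 3/16 = 26.25
  ebony-bodied vestigial-winged: 140 × 1/16 = 8.75
χ² = Σ (O − E)² / E
  gray-bodied normal-winged: (77 − 78.75)² / 78.75 = 0.0389
  gray-bodied vestigial-winged: (28 − 26.25)² / 26.25 = 0.1167
  ebony-bodied normal-winged: (26 − 26.25)² / 26.25 = 0.0024
  ebony-bodied vestigial-winged: (9 − 8.75)² / 8.75 = 0.0071
χ² = 0.0389 + 0.1167 + 0.0024 + 0.0071 = 0.1651 ≈ 0.165

0.165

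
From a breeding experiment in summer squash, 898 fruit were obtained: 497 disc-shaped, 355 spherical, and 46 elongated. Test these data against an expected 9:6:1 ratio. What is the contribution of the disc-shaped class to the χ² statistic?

Expected counts for N = 898 under a 9:6:1 ratio (total parts = 16):
  disc-shaped: 898 × 9/16 = 505.125
  spherical: 898 × 6/16 = 336.75
  elongated: 898 × 1/16 = 56.125
Contribution of disc-shaped: (497 − 505.125)² / 505.125 = 0.1307

0.131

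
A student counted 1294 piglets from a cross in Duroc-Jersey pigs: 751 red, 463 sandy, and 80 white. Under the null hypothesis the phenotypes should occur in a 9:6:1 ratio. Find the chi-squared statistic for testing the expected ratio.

1.764

Total ratio parts = 16. Expected numbers out of 1294:
  red: 1294 × 9/16 = 727.875
  sandy: 1294 × 6/16 = 485.25
  white: 1294 × 1/16 = 80.875
χ² = Σ (O − E)² / E
  red: (751 − 727.875)² / 727.875 = 0.7347
  sandy: (463 − 485.25)² / 485.25 = 1.0202
  white: (80 − 80.875)² / 80.875 = 0.0095
χ² = 0.7347 + 1.0202 + 0.0095 = 1.7644 ≈ 1.764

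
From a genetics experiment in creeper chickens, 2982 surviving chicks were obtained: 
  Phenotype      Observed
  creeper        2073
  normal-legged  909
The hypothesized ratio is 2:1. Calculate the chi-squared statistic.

Total ratio parts = 3. Expected numbers out of 2982:
  creeper: 2982 × 2/3 = 1988
  normal-legged: 2982 × 1/3 = 994
χ² = Σ (O − E)² / E
  creeper: (2073 − 1988)² / 1988 = 3.6343
  normal-legged: (909 − 994)² / 994 = 7.2686
χ² = 3.6343 + 7.2686 = 10.9029 ≈ 10.903

10.903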